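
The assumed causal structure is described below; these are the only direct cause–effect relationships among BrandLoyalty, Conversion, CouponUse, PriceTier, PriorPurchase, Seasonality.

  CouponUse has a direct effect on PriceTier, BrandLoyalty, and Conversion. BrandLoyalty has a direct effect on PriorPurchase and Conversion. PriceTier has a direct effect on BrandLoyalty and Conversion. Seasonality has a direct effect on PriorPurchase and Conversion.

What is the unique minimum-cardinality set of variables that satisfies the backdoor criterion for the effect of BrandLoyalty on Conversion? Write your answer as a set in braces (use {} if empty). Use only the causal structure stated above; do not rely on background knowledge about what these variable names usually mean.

{CouponUse, PriceTier}

Variables eligible for adjustment (non-descendants of BrandLoyalty, excluding BrandLoyalty and Conversion): {CouponUse, PriceTier, Seasonality}.
Backdoor paths from BrandLoyalty to Conversion:
  P1: BrandLoyalty <- CouponUse -> PriceTier -> Conversion
  P2: BrandLoyalty <- CouponUse -> Conversion
  P3: BrandLoyalty <- PriceTier <- CouponUse -> Conversion
  P4: BrandLoyalty <- PriceTier -> Conversion
The empty set is not sufficient: P1 (BrandLoyalty <- CouponUse -> PriceTier -> Conversion) has no collider blocking it and no conditioned non-collider, so it is open.
Try {CouponUse, PriceTier}:
  P1: blocked at fork node CouponUse ∈ conditioning set.
  P2: blocked at fork node CouponUse ∈ conditioning set.
  P3: blocked at chain node PriceTier ∈ conditioning set.
  P4: blocked at fork node PriceTier ∈ conditioning set.
{CouponUse, PriceTier} contains no descendant of BrandLoyalty and blocks every backdoor path.
Every element of {CouponUse, PriceTier} is needed (dropping CouponUse leaves P2 open; dropping PriceTier leaves P4 open), so no proper subset is valid.
Among all size-2 subsets of the eligible variables, only {CouponUse, PriceTier} blocks every backdoor path, so it is the unique smallest valid adjustment set.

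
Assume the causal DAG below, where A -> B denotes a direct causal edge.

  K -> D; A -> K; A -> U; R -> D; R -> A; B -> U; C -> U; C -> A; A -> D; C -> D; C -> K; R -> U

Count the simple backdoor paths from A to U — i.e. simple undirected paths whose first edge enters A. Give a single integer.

A backdoor path from A to U is any simple undirected path whose first edge points into A (i.e. leaves A via a parent).
Parents of A: {C, R}.
Enumerating:
  P1: A <- R -> U
  P2: A <- R -> D <- C -> U
  P3: A <- R -> D <- K <- C -> U
  P4: A <- C -> K -> D <- R -> U
  P5: A <- C -> U
  P6: A <- C -> D <- R -> U
That exhausts the simple backdoor paths. Count: 6.

6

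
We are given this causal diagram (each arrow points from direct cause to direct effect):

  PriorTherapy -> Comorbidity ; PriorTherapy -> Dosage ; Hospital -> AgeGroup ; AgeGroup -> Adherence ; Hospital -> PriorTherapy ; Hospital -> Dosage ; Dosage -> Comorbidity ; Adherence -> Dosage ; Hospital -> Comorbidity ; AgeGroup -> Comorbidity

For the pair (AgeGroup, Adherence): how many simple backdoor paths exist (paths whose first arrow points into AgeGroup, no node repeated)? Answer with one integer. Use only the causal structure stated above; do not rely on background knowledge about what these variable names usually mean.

5

A backdoor path from AgeGroup to Adherence is any simple undirected path whose first edge points into AgeGroup (i.e. leaves AgeGroup via a parent).
Parents of AgeGroup: {Hospital}.
Enumerating:
  P1: AgeGroup <- Hospital -> PriorTherapy -> Dosage <- Adherence
  P2: AgeGroup <- Hospital -> PriorTherapy -> Comorbidity <- Dosage <- Adherence
  P3: AgeGroup <- Hospital -> Dosage <- Adherence
  P4: AgeGroup <- Hospital -> Comorbidity <- PriorTherapy -> Dosage <- Adherence
  P5: AgeGroup <- Hospital -> Comorbidity <- Dosage <- Adherence
That exhausts the simple backdoor paths. Count: 5.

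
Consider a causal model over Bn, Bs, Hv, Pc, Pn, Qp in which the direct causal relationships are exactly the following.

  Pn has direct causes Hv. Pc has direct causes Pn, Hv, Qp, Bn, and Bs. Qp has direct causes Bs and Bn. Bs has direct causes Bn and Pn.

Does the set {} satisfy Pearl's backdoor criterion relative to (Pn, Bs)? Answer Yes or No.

Yes

Backdoor paths from Pn to Bs (paths whose first edge points into Pn):
  P1: Pn <- Hv -> Pc <- Bn -> Bs
  P2: Pn <- Hv -> Pc <- Bn -> Qp <- Bs
  P3: Pn <- Hv -> Pc <- Bs
  P4: Pn <- Hv -> Pc <- Qp <- Bn -> Bs
  P5: Pn <- Hv -> Pc <- Qp <- Bs
Condition 1 (no descendant of Pn in the set): holds — descendants of Pn are {Bs, Pc, Qp}; none are in {}.
Condition 2 (every backdoor path blocked by {}):
  P1: blocked at collider Pc (neither it nor any descendant is in the conditioning set).
  P2: blocked at collider Pc (neither it nor any descendant is in the conditioning set).
  P3: blocked at collider Pc (neither it nor any descendant is in the conditioning set).
  P4: blocked at collider Pc (neither it nor any descendant is in the conditioning set).
  P5: blocked at collider Pc (neither it nor any descendant is in the conditioning set).
{} satisfies the backdoor criterion.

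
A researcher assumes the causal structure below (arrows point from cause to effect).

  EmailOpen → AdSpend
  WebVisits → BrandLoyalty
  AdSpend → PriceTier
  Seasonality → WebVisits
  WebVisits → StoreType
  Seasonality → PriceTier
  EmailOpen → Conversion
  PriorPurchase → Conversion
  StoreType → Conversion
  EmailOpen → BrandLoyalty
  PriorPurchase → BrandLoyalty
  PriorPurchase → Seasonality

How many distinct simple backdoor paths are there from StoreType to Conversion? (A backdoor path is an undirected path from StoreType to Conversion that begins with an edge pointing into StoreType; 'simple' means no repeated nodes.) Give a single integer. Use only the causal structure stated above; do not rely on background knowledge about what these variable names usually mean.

8

A backdoor path from StoreType to Conversion is any simple undirected path whose first edge points into StoreType (i.e. leaves StoreType via a parent).
Parents of StoreType: {WebVisits}.
Enumerating:
  P1: StoreType <- WebVisits <- Seasonality <- PriorPurchase -> BrandLoyalty <- EmailOpen -> Conversion
  P2: StoreType <- WebVisits <- Seasonality <- PriorPurchase -> Conversion
  P3: StoreType <- WebVisits <- Seasonality -> PriceTier <- AdSpend <- EmailOpen -> BrandLoyalty <- PriorPurchase -> Conversion
  P4: StoreType <- WebVisits <- Seasonality -> PriceTier <- AdSpend <- EmailOpen -> Conversion
  P5: StoreType <- WebVisits -> BrandLoyalty <- PriorPurchase -> Seasonality -> PriceTier <- AdSpend <- EmailOpen -> Conversion
  P6: StoreType <- WebVisits -> BrandLoyalty <- PriorPurchase -> Conversion
  P7: StoreType <- WebVisits -> BrandLoyalty <- EmailOpen -> AdSpend -> PriceTier <- Seasonality <- PriorPurchase -> Conversion
  P8: StoreType <- WebVisits -> BrandLoyalty <- EmailOpen -> Conversion
That exhausts the simple backdoor paths. Count: 8.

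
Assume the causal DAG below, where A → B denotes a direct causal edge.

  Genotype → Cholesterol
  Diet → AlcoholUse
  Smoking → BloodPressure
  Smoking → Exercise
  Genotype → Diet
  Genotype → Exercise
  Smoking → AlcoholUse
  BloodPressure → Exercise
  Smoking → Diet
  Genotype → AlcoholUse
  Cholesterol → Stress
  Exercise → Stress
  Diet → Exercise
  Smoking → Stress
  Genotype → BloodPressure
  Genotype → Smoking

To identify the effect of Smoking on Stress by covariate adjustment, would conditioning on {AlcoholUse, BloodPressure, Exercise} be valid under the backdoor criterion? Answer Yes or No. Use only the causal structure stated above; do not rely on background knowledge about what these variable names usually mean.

No

Backdoor paths from Smoking to Stress (paths whose first edge points into Smoking):
  P1: Smoking <- Genotype -> Cholesterol -> Stress
  P2: Smoking <- Genotype -> Diet -> Exercise -> Stress
  P3: Smoking <- Genotype -> BloodPressure -> Exercise -> Stress
  P4: Smoking <- Genotype -> Exercise -> Stress
  P5: Smoking <- Genotype -> AlcoholUse <- Diet -> Exercise -> Stress
Condition 1 (no descendant of Smoking in the set): FAILS — AlcoholUse, BloodPressure, and Exercise are descendants of Smoking.
Condition 2 (every backdoor path blocked by {AlcoholUse, BloodPressure, Exercise}):
  P1: open — no interior node is in the conditioning set.
  P2: blocked at chain node Exercise ∈ conditioning set.
  P3: blocked at chain node BloodPressure ∈ conditioning set.
  P4: blocked at chain node Exercise ∈ conditioning set.
  P5: blocked at chain node Exercise ∈ conditioning set.
{AlcoholUse, BloodPressure, Exercise} does not satisfy the backdoor criterion.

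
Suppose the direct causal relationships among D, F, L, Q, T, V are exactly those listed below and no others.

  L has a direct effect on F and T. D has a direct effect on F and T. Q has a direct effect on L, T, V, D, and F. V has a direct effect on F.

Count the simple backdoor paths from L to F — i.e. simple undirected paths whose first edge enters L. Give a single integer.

A backdoor path from L to F is any simple undirected path whose first edge points into L (i.e. leaves L via a parent).
Parents of L: {Q}.
Enumerating:
  P1: L <- Q -> D -> F
  P2: L <- Q -> T <- D -> F
  P3: L <- Q -> V -> F
  P4: L <- Q -> F
That exhausts the simple backdoor paths. Count: 4.

4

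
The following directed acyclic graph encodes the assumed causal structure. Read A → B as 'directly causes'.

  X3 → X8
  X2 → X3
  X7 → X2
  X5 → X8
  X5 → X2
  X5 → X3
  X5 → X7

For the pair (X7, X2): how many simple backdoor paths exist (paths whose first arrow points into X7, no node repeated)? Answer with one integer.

3

A backdoor path from X7 to X2 is any simple undirected path whose first edge points into X7 (i.e. leaves X7 via a parent).
Parents of X7: {X5}.
Enumerating:
  P1: X7 <- X5 -> X2
  P2: X7 <- X5 -> X3 <- X2
  P3: X7 <- X5 -> X8 <- X3 <- X2
That exhausts the simple backdoor paths. Count: 3.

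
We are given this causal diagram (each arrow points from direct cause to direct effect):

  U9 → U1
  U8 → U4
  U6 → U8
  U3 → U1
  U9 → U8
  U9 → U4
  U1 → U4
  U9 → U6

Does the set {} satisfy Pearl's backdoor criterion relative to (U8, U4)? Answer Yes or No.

No

Backdoor paths from U8 to U4 (paths whose first edge points into U8):
  P1: U8 <- U9 -> U1 -> U4
  P2: U8 <- U9 -> U4
  P3: U8 <- U6 <- U9 -> U1 -> U4
  P4: U8 <- U6 <- U9 -> U4
Condition 1 (no descendant of U8 in the set): holds — descendants of U8 are {U4}; none are in {}.
Condition 2 (every backdoor path blocked by {}):
  P1: open — no interior node is in the conditioning set.
  P2: open — no interior node is in the conditioning set.
  P3: open — no interior node is in the conditioning set.
  P4: open — no interior node is in the conditioning set.
{} does not satisfy the backdoor criterion.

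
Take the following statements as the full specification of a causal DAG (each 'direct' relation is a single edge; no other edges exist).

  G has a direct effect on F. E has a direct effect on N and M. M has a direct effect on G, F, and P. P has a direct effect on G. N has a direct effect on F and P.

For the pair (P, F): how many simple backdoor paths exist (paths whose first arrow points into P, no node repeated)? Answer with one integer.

6

A backdoor path from P to F is any simple undirected path whose first edge points into P (i.e. leaves P via a parent).
Parents of P: {M, N}.
Enumerating:
  P1: P <- N <- E -> M -> G -> F
  P2: P <- N <- E -> M -> F
  P3: P <- N -> F
  P4: P <- M <- E -> N -> F
  P5: P <- M -> G -> F
  P6: P <- M -> F
That exhausts the simple backdoor paths. Count: 6.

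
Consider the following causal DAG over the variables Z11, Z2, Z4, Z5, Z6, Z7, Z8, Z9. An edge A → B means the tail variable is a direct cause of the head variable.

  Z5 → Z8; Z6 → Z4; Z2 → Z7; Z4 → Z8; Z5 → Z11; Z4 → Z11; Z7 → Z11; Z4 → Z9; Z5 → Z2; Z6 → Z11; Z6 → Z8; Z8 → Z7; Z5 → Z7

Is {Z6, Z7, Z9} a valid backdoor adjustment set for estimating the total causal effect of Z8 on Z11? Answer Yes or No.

Backdoor paths from Z8 to Z11 (paths whose first edge points into Z8):
  P1: Z8 <- Z6 -> Z4 -> Z11
  P2: Z8 <- Z6 -> Z11
  P3: Z8 <- Z5 -> Z2 -> Z7 -> Z11
  P4: Z8 <- Z5 -> Z7 -> Z11
  P5: Z8 <- Z5 -> Z11
  P6: Z8 <- Z4 <- Z6 -> Z11
  P7: Z8 <- Z4 -> Z11
Condition 1 (no descendant of Z8 in the set): FAILS — Z7 is a descendant of Z8.
Condition 2 (every backdoor path blocked by {Z6, Z7, Z9}):
  P1: blocked at fork node Z6 ∈ conditioning set.
  P2: blocked at fork node Z6 ∈ conditioning set.
  P3: blocked at chain node Z7 ∈ conditioning set.
  P4: blocked at chain node Z7 ∈ conditioning set.
  P5: open — no interior node is in the conditioning set.
  P6: blocked at fork node Z6 ∈ conditioning set.
  P7: open — no interior node is in the conditioning set.
{Z6, Z7, Z9} does not satisfy the backdoor criterion.

No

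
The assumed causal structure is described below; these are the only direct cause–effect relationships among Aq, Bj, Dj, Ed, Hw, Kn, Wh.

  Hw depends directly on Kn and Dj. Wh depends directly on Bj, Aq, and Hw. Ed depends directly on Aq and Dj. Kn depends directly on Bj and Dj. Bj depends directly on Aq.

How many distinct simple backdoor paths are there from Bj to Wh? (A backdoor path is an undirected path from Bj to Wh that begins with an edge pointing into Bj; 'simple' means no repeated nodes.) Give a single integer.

3

A backdoor path from Bj to Wh is any simple undirected path whose first edge points into Bj (i.e. leaves Bj via a parent).
Parents of Bj: {Aq}.
Enumerating:
  P1: Bj <- Aq -> Wh
  P2: Bj <- Aq -> Ed <- Dj -> Kn -> Hw -> Wh
  P3: Bj <- Aq -> Ed <- Dj -> Hw -> Wh
That exhausts the simple backdoor paths. Count: 3.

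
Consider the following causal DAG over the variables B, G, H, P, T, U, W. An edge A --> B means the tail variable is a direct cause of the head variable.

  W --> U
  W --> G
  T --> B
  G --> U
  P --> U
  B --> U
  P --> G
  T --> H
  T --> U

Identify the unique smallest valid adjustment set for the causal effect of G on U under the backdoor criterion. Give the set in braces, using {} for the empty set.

{P, W}

Variables eligible for adjustment (non-descendants of G, excluding G and U): {B, H, P, T, W}.
Backdoor paths from G to U:
  P1: G <- W -> U
  P2: G <- P -> U
The empty set is not sufficient: P1 (G <- W -> U) has no collider blocking it and no conditioned non-collider, so it is open.
Try {P, W}:
  P1: blocked at fork node W ∈ conditioning set.
  P2: blocked at fork node P ∈ conditioning set.
{P, W} contains no descendant of G and blocks every backdoor path.
Every element of {P, W} is needed (dropping P leaves P2 open; dropping W leaves P1 open), so no proper subset is valid.
Among all size-2 subsets of the eligible variables, only {P, W} blocks every backdoor path, so it is the unique smallest valid adjustment set.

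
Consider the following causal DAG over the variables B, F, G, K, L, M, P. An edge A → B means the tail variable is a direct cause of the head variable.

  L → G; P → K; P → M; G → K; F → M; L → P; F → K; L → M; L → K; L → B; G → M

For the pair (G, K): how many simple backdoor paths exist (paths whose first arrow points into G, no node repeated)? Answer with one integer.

A backdoor path from G to K is any simple undirected path whose first edge points into G (i.e. leaves G via a parent).
Parents of G: {L}.
Enumerating:
  P1: G <- L -> P -> M <- F -> K
  P2: G <- L -> P -> K
  P3: G <- L -> M <- P -> K
  P4: G <- L -> M <- F -> K
  P5: G <- L -> K
That exhausts the simple backdoor paths. Count: 5.

5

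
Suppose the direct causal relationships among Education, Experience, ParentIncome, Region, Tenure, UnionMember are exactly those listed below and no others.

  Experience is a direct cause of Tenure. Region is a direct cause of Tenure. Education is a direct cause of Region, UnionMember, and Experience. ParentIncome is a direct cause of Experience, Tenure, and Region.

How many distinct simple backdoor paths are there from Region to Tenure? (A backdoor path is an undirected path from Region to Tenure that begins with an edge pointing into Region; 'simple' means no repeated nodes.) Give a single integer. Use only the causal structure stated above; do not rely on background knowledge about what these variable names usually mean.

A backdoor path from Region to Tenure is any simple undirected path whose first edge points into Region (i.e. leaves Region via a parent).
Parents of Region: {Education, ParentIncome}.
Enumerating:
  P1: Region <- ParentIncome -> Experience -> Tenure
  P2: Region <- ParentIncome -> Tenure
  P3: Region <- Education -> Experience <- ParentIncome -> Tenure
  P4: Region <- Education -> Experience -> Tenure
That exhausts the simple backdoor paths. Count: 4.

4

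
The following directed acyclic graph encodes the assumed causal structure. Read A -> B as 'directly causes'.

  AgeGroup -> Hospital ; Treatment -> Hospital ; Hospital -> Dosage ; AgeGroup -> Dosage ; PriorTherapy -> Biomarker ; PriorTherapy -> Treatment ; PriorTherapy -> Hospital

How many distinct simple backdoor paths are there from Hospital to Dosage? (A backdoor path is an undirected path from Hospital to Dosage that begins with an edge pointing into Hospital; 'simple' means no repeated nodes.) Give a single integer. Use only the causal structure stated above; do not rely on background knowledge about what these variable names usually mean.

A backdoor path from Hospital to Dosage is any simple undirected path whose first edge points into Hospital (i.e. leaves Hospital via a parent).
Parents of Hospital: {AgeGroup, PriorTherapy, Treatment}.
Enumerating:
  P1: Hospital <- AgeGroup -> Dosage
That exhausts the simple backdoor paths. Count: 1.

1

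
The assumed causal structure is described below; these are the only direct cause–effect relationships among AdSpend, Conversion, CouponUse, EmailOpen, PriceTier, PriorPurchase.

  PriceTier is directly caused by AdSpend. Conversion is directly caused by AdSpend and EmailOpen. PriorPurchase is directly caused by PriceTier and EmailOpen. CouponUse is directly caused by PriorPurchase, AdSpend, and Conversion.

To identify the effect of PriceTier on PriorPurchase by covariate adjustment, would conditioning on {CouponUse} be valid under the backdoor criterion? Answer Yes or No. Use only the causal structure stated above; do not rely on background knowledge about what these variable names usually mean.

Backdoor paths from PriceTier to PriorPurchase (paths whose first edge points into PriceTier):
  P1: PriceTier <- AdSpend -> Conversion <- EmailOpen -> PriorPurchase
  P2: PriceTier <- AdSpend -> Conversion -> CouponUse <- PriorPurchase
  P3: PriceTier <- AdSpend -> CouponUse <- Conversion <- EmailOpen -> PriorPurchase
  P4: PriceTier <- AdSpend -> CouponUse <- PriorPurchase
Condition 1 (no descendant of PriceTier in the set): FAILS — CouponUse is a descendant of PriceTier.
Condition 2 (every backdoor path blocked by {CouponUse}):
  P1: open — collider(s) Conversion are conditioned on (or have a conditioned descendant) and no non-collider on the path is in the set.
  P2: open — collider(s) CouponUse are conditioned on (or have a conditioned descendant) and no non-collider on the path is in the set.
  P3: open — collider(s) CouponUse are conditioned on (or have a conditioned descendant) and no non-collider on the path is in the set.
  P4: open — collider(s) CouponUse are conditioned on (or have a conditioned descendant) and no non-collider on the path is in the set.
{CouponUse} does not satisfy the backdoor criterion.

No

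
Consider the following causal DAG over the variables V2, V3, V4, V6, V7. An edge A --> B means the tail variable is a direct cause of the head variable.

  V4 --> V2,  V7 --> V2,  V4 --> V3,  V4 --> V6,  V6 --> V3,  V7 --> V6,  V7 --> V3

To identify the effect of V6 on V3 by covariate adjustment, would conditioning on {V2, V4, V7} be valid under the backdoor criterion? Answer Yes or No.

Backdoor paths from V6 to V3 (paths whose first edge points into V6):
  P1: V6 <- V4 -> V3
  P2: V6 <- V4 -> V2 <- V7 -> V3
  P3: V6 <- V7 -> V3
  P4: V6 <- V7 -> V2 <- V4 -> V3
Condition 1 (no descendant of V6 in the set): holds — descendants of V6 are {V3}; none are in {V2, V4, V7}.
Condition 2 (every backdoor path blocked by {V2, V4, V7}):
  P1: blocked at fork node V4 ∈ conditioning set.
  P2: blocked at fork node V4 ∈ conditioning set.
  P3: blocked at fork node V7 ∈ conditioning set.
  P4: blocked at fork node V7 ∈ conditioning set.
{V2, V4, V7} satisfies the backdoor criterion.

Yes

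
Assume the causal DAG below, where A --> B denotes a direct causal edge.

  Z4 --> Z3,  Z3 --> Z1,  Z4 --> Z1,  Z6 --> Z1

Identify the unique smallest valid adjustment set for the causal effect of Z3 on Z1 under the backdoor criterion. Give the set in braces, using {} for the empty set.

{Z4}

Variables eligible for adjustment (non-descendants of Z3, excluding Z3 and Z1): {Z4, Z6}.
Backdoor paths from Z3 to Z1:
  P1: Z3 <- Z4 -> Z1
The empty set is not sufficient: P1 (Z3 <- Z4 -> Z1) has no collider blocking it and no conditioned non-collider, so it is open.
Try {Z4}:
  P1: blocked at fork node Z4 ∈ conditioning set.
{Z4} contains no descendant of Z3 and blocks every backdoor path.
No other singleton works — e.g. {Z6} leaves P1 open — so {Z4} is the unique smallest valid adjustment set.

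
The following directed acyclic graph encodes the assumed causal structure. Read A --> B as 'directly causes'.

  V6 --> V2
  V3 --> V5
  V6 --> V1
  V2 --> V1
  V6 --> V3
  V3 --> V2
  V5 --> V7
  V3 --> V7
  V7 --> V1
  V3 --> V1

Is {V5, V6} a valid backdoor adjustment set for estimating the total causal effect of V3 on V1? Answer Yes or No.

Backdoor paths from V3 to V1 (paths whose first edge points into V3):
  P1: V3 <- V6 -> V2 -> V1
  P2: V3 <- V6 -> V1
Condition 1 (no descendant of V3 in the set): FAILS — V5 is a descendant of V3.
Condition 2 (every backdoor path blocked by {V5, V6}):
  P1: blocked at fork node V6 ∈ conditioning set.
  P2: blocked at fork node V6 ∈ conditioning set.
{V5, V6} does not satisfy the backdoor criterion.

No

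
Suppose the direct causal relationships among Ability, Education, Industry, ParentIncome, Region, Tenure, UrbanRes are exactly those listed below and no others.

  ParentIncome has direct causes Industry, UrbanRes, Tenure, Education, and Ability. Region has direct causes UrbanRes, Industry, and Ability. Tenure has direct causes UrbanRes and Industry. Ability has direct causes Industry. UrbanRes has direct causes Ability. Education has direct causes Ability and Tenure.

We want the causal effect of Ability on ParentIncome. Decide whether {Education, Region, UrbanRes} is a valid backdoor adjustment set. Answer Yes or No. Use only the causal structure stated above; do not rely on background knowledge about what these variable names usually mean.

No

Backdoor paths from Ability to ParentIncome (paths whose first edge points into Ability):
  P1: Ability <- Industry -> Tenure <- UrbanRes -> ParentIncome
  P2: Ability <- Industry -> Tenure -> Education -> ParentIncome
  P3: Ability <- Industry -> Tenure -> ParentIncome
  P4: Ability <- Industry -> ParentIncome
  P5: Ability <- Industry -> Region <- UrbanRes -> Tenure -> Education -> ParentIncome
  P6: Ability <- Industry -> Region <- UrbanRes -> Tenure -> ParentIncome
  P7: Ability <- Industry -> Region <- UrbanRes -> ParentIncome
Condition 1 (no descendant of Ability in the set): FAILS — Education, Region, and UrbanRes are descendants of Ability.
Condition 2 (every backdoor path blocked by {Education, Region, UrbanRes}):
  P1: blocked at fork node UrbanRes ∈ conditioning set.
  P2: blocked at chain node Education ∈ conditioning set.
  P3: open — no interior node is in the conditioning set.
  P4: open — no interior node is in the conditioning set.
  P5: blocked at fork node UrbanRes ∈ conditioning set.
  P6: blocked at fork node UrbanRes ∈ conditioning set.
  P7: blocked at fork node UrbanRes ∈ conditioning set.
{Education, Region, UrbanRes} does not satisfy the backdoor criterion.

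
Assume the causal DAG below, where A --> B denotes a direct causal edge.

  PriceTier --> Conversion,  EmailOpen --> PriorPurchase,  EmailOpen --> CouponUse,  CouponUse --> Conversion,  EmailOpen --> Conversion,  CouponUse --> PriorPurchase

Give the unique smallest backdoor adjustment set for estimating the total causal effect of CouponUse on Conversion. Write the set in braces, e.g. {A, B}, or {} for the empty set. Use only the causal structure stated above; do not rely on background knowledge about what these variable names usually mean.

Variables eligible for adjustment (non-descendants of CouponUse, excluding CouponUse and Conversion): {EmailOpen, PriceTier}.
Backdoor paths from CouponUse to Conversion:
  P1: CouponUse <- EmailOpen -> Conversion
The empty set is not sufficient: P1 (CouponUse <- EmailOpen -> Conversion) has no collider blocking it and no conditioned non-collider, so it is open.
Try {EmailOpen}:
  P1: blocked at fork node EmailOpen ∈ conditioning set.
{EmailOpen} contains no descendant of CouponUse and blocks every backdoor path.
No other singleton works — e.g. {PriceTier} leaves P1 open — so {EmailOpen} is the unique smallest valid adjustment set.

{EmailOpen}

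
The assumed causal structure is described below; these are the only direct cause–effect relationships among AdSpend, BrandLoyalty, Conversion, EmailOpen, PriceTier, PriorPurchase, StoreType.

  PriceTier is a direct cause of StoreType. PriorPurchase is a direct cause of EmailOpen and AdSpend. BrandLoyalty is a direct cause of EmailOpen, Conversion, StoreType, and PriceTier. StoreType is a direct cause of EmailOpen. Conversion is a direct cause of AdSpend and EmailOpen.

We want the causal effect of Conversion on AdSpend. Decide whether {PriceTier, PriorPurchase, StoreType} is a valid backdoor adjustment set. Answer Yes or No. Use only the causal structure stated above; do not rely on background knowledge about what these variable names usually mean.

Yes

Backdoor paths from Conversion to AdSpend (paths whose first edge points into Conversion):
  P1: Conversion <- BrandLoyalty -> PriceTier -> StoreType -> EmailOpen <- PriorPurchase -> AdSpend
  P2: Conversion <- BrandLoyalty -> StoreType -> EmailOpen <- PriorPurchase -> AdSpend
  P3: Conversion <- BrandLoyalty -> EmailOpen <- PriorPurchase -> AdSpend
Condition 1 (no descendant of Conversion in the set): holds — descendants of Conversion are {AdSpend, EmailOpen}; none are in {PriceTier, PriorPurchase, StoreType}.
Condition 2 (every backdoor path blocked by {PriceTier, PriorPurchase, StoreType}):
  P1: blocked at chain node PriceTier ∈ conditioning set.
  P2: blocked at chain node StoreType ∈ conditioning set.
  P3: blocked at collider EmailOpen (neither it nor any descendant is in the conditioning set).
{PriceTier, PriorPurchase, StoreType} satisfies the backdoor criterion.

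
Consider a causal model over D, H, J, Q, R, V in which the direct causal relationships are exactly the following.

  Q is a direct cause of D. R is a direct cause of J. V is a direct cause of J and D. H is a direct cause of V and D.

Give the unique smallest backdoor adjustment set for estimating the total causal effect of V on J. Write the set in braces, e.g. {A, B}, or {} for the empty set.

Variables eligible for adjustment (non-descendants of V, excluding V and J): {H, Q, R}.
Backdoor paths from V to J:
  (none)
With no backdoor paths the empty set already satisfies the criterion, and it is trivially minimal.

{}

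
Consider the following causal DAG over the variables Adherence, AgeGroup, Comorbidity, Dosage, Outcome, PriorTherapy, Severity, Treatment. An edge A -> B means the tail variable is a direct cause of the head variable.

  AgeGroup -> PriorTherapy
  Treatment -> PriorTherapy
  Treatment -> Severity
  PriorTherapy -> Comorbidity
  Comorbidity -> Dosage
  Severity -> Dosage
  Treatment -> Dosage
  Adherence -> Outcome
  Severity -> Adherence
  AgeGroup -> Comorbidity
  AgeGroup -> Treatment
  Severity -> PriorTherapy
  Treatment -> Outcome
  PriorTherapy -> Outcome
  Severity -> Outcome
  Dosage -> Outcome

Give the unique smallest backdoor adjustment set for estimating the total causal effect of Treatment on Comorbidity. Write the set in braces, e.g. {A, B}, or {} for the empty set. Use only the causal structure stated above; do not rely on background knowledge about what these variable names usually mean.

{AgeGroup}

Variables eligible for adjustment (non-descendants of Treatment, excluding Treatment and Comorbidity): {AgeGroup}.
Backdoor paths from Treatment to Comorbidity:
  P1: Treatment <- AgeGroup -> PriorTherapy <- Severity -> Adherence -> Outcome <- Dosage <- Comorbidity
  P2: Treatment <- AgeGroup -> PriorTherapy <- Severity -> Dosage <- Comorbidity
  P3: Treatment <- AgeGroup -> PriorTherapy <- Severity -> Outcome <- Dosage <- Comorbidity
  P4: Treatment <- AgeGroup -> PriorTherapy -> Comorbidity
  P5: Treatment <- AgeGroup -> PriorTherapy -> Outcome <- Severity -> Dosage <- Comorbidity
  P6: Treatment <- AgeGroup -> PriorTherapy -> Outcome <- Adherence <- Severity -> Dosage <- Comorbidity
  P7: Treatment <- AgeGroup -> PriorTherapy -> Outcome <- Dosage <- Comorbidity
  P8: Treatment <- AgeGroup -> Comorbidity
The empty set is not sufficient: P4 (Treatment <- AgeGroup -> PriorTherapy -> Comorbidity) has no collider blocking it and no conditioned non-collider, so it is open.
Try {AgeGroup}:
  P1: blocked at fork node AgeGroup ∈ conditioning set.
  P2: blocked at fork node AgeGroup ∈ conditioning set.
  P3: blocked at fork node AgeGroup ∈ conditioning set.
  P4: blocked at fork node AgeGroup ∈ conditioning set.
  P5: blocked at fork node AgeGroup ∈ conditioning set.
  P6: blocked at fork node AgeGroup ∈ conditioning set.
  P7: blocked at fork node AgeGroup ∈ conditioning set.
  P8: blocked at fork node AgeGroup ∈ conditioning set.
{AgeGroup} contains no descendant of Treatment and blocks every backdoor path.
{AgeGroup} is the unique smallest valid adjustment set.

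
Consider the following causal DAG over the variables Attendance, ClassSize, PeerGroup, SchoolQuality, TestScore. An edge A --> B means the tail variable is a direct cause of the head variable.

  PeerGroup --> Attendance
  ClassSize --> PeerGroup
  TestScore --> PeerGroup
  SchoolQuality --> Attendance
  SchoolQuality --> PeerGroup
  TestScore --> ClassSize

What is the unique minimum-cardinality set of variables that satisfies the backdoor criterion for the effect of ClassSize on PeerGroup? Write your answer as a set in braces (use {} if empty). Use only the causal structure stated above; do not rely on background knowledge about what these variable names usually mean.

{TestScore}

Variables eligible for adjustment (non-descendants of ClassSize, excluding ClassSize and PeerGroup): {SchoolQuality, TestScore}.
Backdoor paths from ClassSize to PeerGroup:
  P1: ClassSize <- TestScore -> PeerGroup
The empty set is not sufficient: P1 (ClassSize <- TestScore -> PeerGroup) has no collider blocking it and no conditioned non-collider, so it is open.
Try {TestScore}:
  P1: blocked at fork node TestScore ∈ conditioning set.
{TestScore} contains no descendant of ClassSize and blocks every backdoor path.
No other singleton works — e.g. {SchoolQuality} leaves P1 open — so {TestScore} is the unique smallest valid adjustment set.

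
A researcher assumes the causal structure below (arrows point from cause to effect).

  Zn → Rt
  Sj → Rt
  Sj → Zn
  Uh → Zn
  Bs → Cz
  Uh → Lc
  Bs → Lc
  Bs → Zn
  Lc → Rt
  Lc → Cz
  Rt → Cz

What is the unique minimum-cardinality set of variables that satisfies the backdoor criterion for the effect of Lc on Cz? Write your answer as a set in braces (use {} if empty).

{Bs, Uh}

Variables eligible for adjustment (non-descendants of Lc, excluding Lc and Cz): {Bs, Sj, Uh, Zn}.
Backdoor paths from Lc to Cz:
  P1: Lc <- Uh -> Zn <- Sj -> Rt -> Cz
  P2: Lc <- Uh -> Zn <- Bs -> Cz
  P3: Lc <- Uh -> Zn -> Rt -> Cz
  P4: Lc <- Bs -> Zn <- Sj -> Rt -> Cz
  P5: Lc <- Bs -> Zn -> Rt -> Cz
  P6: Lc <- Bs -> Cz
The empty set is not sufficient: P3 (Lc <- Uh -> Zn -> Rt -> Cz) has no collider blocking it and no conditioned non-collider, so it is open.
Try {Bs, Uh}:
  P1: blocked at fork node Uh ∈ conditioning set.
  P2: blocked at fork node Uh ∈ conditioning set.
  P3: blocked at fork node Uh ∈ conditioning set.
  P4: blocked at fork node Bs ∈ conditioning set.
  P5: blocked at fork node Bs ∈ conditioning set.
  P6: blocked at fork node Bs ∈ conditioning set.
{Bs, Uh} contains no descendant of Lc and blocks every backdoor path.
Every element of {Bs, Uh} is needed (dropping Bs leaves P5 open; dropping Uh leaves P3 open), so no proper subset is valid.
Among all size-2 subsets of the eligible variables, only {Bs, Uh} blocks every backdoor path, so it is the unique smallest valid adjustment set.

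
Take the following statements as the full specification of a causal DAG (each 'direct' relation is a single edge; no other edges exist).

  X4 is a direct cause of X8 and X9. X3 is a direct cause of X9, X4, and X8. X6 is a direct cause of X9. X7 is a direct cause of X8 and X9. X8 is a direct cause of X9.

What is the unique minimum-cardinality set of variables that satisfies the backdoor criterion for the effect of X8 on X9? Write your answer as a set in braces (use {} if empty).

{X3, X4, X7}

Variables eligible for adjustment (non-descendants of X8, excluding X8 and X9): {X3, X4, X6, X7}.
Backdoor paths from X8 to X9:
  P1: X8 <- X7 -> X9
  P2: X8 <- X3 -> X4 -> X9
  P3: X8 <- X3 -> X9
  P4: X8 <- X4 <- X3 -> X9
  P5: X8 <- X4 -> X9
The empty set is not sufficient: P1 (X8 <- X7 -> X9) has no collider blocking it and no conditioned non-collider, so it is open.
Try {X3, X4, X7}:
  P1: blocked at fork node X7 ∈ conditioning set.
  P2: blocked at fork node X3 ∈ conditioning set.
  P3: blocked at fork node X3 ∈ conditioning set.
  P4: blocked at chain node X4 ∈ conditioning set.
  P5: blocked at fork node X4 ∈ conditioning set.
{X3, X4, X7} contains no descendant of X8 and blocks every backdoor path.
Every element of {X3, X4, X7} is needed (dropping X3 leaves P3 open; dropping X4 leaves P5 open; dropping X7 leaves P1 open), so no proper subset is valid.
Among all size-3 subsets of the eligible variables, only {X3, X4, X7} blocks every backdoor path, so it is the unique smallest valid adjustment set.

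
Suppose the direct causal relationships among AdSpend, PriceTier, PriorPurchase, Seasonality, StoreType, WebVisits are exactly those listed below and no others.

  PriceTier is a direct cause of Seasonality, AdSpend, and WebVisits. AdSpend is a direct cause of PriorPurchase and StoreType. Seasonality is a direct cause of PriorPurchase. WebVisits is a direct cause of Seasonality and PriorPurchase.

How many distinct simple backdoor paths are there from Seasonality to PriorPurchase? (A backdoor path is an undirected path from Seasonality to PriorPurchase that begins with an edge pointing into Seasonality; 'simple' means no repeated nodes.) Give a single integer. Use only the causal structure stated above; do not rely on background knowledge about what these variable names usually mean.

4

A backdoor path from Seasonality to PriorPurchase is any simple undirected path whose first edge points into Seasonality (i.e. leaves Seasonality via a parent).
Parents of Seasonality: {PriceTier, WebVisits}.
Enumerating:
  P1: Seasonality <- PriceTier -> WebVisits -> PriorPurchase
  P2: Seasonality <- PriceTier -> AdSpend -> PriorPurchase
  P3: Seasonality <- WebVisits <- PriceTier -> AdSpend -> PriorPurchase
  P4: Seasonality <- WebVisits -> PriorPurchase
That exhausts the simple backdoor paths. Count: 4.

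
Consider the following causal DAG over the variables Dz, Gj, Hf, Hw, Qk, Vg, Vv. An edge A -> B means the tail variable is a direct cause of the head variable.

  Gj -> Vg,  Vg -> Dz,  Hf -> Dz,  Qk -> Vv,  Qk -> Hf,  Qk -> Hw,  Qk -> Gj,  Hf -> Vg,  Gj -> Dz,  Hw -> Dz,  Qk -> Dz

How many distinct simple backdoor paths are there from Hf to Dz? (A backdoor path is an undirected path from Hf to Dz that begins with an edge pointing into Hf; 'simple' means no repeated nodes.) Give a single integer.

A backdoor path from Hf to Dz is any simple undirected path whose first edge points into Hf (i.e. leaves Hf via a parent).
Parents of Hf: {Qk}.
Enumerating:
  P1: Hf <- Qk -> Gj -> Vg -> Dz
  P2: Hf <- Qk -> Gj -> Dz
  P3: Hf <- Qk -> Hw -> Dz
  P4: Hf <- Qk -> Dz
That exhausts the simple backdoor paths. Count: 4.

4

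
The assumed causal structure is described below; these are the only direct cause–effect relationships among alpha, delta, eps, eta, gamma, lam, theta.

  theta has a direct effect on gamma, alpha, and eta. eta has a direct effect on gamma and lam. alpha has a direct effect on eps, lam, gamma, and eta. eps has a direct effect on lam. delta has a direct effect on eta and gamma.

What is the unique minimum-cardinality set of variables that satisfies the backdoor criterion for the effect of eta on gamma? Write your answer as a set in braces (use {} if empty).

Variables eligible for adjustment (non-descendants of eta, excluding eta and gamma): {alpha, delta, eps, theta}.
Backdoor paths from eta to gamma:
  P1: eta <- theta -> alpha -> gamma
  P2: eta <- theta -> gamma
  P3: eta <- delta -> gamma
  P4: eta <- alpha <- theta -> gamma
  P5: eta <- alpha -> gamma
The empty set is not sufficient: P1 (eta <- theta -> alpha -> gamma) has no collider blocking it and no conditioned non-collider, so it is open.
Try {alpha, delta, theta}:
  P1: blocked at fork node theta ∈ conditioning set.
  P2: blocked at fork node theta ∈ conditioning set.
  P3: blocked at fork node delta ∈ conditioning set.
  P4: blocked at chain node alpha ∈ conditioning set.
  P5: blocked at fork node alpha ∈ conditioning set.
{alpha, delta, theta} contains no descendant of eta and blocks every backdoor path.
Every element of {alpha, delta, theta} is needed (dropping alpha leaves P5 open; dropping delta leaves P3 open; dropping theta leaves P2 open), so no proper subset is valid.
Among all size-3 subsets of the eligible variables, only {alpha, delta, theta} blocks every backdoor path, so it is the unique smallest valid adjustment set.

{alpha, delta, theta}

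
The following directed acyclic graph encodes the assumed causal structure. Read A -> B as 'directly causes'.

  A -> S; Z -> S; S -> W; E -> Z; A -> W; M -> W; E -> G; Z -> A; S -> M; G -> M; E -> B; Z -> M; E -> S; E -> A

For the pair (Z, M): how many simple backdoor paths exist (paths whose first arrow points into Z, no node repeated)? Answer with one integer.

A backdoor path from Z to M is any simple undirected path whose first edge points into Z (i.e. leaves Z via a parent).
Parents of Z: {E}.
Enumerating:
  P1: Z <- E -> G -> M
  P2: Z <- E -> A -> S -> M
  P3: Z <- E -> A -> S -> W <- M
  P4: Z <- E -> A -> W <- S -> M
  P5: Z <- E -> A -> W <- M
  P6: Z <- E -> S <- A -> W <- M
  P7: Z <- E -> S -> M
  P8: Z <- E -> S -> W <- M
That exhausts the simple backdoor paths. Count: 8.

8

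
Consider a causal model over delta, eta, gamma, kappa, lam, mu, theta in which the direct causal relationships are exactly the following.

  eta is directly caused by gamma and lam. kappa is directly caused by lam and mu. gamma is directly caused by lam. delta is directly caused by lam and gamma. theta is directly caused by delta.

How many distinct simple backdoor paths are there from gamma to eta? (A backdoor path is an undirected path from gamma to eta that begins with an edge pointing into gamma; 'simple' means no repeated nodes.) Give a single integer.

A backdoor path from gamma to eta is any simple undirected path whose first edge points into gamma (i.e. leaves gamma via a parent).
Parents of gamma: {lam}.
Enumerating:
  P1: gamma <- lam -> eta
That exhausts the simple backdoor paths. Count: 1.

1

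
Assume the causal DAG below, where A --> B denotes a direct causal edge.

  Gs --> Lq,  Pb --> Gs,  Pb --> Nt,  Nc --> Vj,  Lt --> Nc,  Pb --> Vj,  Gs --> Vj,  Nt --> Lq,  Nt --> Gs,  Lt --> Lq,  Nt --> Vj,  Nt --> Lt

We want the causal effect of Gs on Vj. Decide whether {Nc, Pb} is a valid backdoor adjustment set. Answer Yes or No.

No

Backdoor paths from Gs to Vj (paths whose first edge points into Gs):
  P1: Gs <- Pb -> Nt -> Lt -> Nc -> Vj
  P2: Gs <- Pb -> Nt -> Lq <- Lt -> Nc -> Vj
  P3: Gs <- Pb -> Nt -> Vj
  P4: Gs <- Pb -> Vj
  P5: Gs <- Nt <- Pb -> Vj
  P6: Gs <- Nt -> Lt -> Nc -> Vj
  P7: Gs <- Nt -> Lq <- Lt -> Nc -> Vj
  P8: Gs <- Nt -> Vj
Condition 1 (no descendant of Gs in the set): holds — descendants of Gs are {Lq, Vj}; none are in {Nc, Pb}.
Condition 2 (every backdoor path blocked by {Nc, Pb}):
  P1: blocked at fork node Pb ∈ conditioning set.
  P2: blocked at fork node Pb ∈ conditioning set.
  P3: blocked at fork node Pb ∈ conditioning set.
  P4: blocked at fork node Pb ∈ conditioning set.
  P5: blocked at fork node Pb ∈ conditioning set.
  P6: blocked at chain node Nc ∈ conditioning set.
  P7: blocked at collider Lq (neither it nor any descendant is in the conditioning set).
  P8: open — no interior node is in the conditioning set.
{Nc, Pb} does not satisfy the backdoor criterion.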